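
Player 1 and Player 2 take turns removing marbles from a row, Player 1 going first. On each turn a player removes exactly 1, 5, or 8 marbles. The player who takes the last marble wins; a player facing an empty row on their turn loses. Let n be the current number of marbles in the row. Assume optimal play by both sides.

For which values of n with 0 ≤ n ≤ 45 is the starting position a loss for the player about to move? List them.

0, 2, 4, 6, 13, 15, 17, 19, 26, 28, 30, 32, 39, 41, 43, 45

Label each position W (a win for the player to move) or L (a loss). A position with no legal move is L; any other position is W exactly when some move reaches an L, and L when every move reaches a W.
n=0: no move → L
n=1: W (go to 0, an L position)
n=2: L (sole option 1(W) is W)
n=3: W (go to 2, an L position)
n=4: L (sole option 3(W) is W)
n=5: W (go to 4, an L position)
n=6: L (options 5(W), 1(W) are all W)
n=7: W (go to 6, an L position)
n=8: W (go to 0, an L position)
n=9: W (go to 4, an L position)
n=10: W (go to 2, an L position)
n=11: W (go to 6, an L position)
n=12: W (go to 4, an L position)
n=13: L (options 12(W), 8(W), 5(W) are all W)
n=14: W (go to 13, an L position)
n=15: L (options 14(W), 10(W), 7(W) are all W)
n=16: W (go to 15, an L position)
n=17: L (options 16(W), 12(W), 9(W) are all W)
n=18: W (go to 17, an L position)
n=19: L (options 18(W), 14(W), 11(W) are all W)
n=20: W (go to 19, an L position)
n=21: W (go to 13, an L position)
n=22: W (go to 17, an L position)
n=23: W (go to 15, an L position)
n=24: W (go to 19, an L position)
n=25: W (go to 17, an L position)
n=26: L (options 25(W), 21(W), 18(W) are all W)
n=27: W (go to 26, an L position)
n=28: L (options 27(W), 23(W), 20(W) are all W)
n=29: W (go to 28, an L position)
n=30: L (options 29(W), 25(W), 22(W) are all W)
n=31: W (go to 30, an L position)
n=32: L (options 31(W), 27(W), 24(W) are all W)
n=33: W (go to 32, an L position)
n=34: W (go to 26, an L position)
n=35: W (go to 30, an L position)
n=36: W (go to 28, an L position)
n=37: W (go to 32, an L position)
n=38: W (go to 30, an L position)
n=39: L (options 38(W), 34(W), 31(W) are all W)
n=40: W (go to 39, an L position)
n=41: L (options 40(W), 36(W), 33(W) are all W)
n=42: W (go to 41, an L position)
n=43: L (options 42(W), 38(W), 35(W) are all W)
n=44: W (go to 43, an L position)
n=45: L (options 44(W), 40(W), 37(W) are all W)
The losing starting values of n are exactly the entries labelled L in this table (16 of them).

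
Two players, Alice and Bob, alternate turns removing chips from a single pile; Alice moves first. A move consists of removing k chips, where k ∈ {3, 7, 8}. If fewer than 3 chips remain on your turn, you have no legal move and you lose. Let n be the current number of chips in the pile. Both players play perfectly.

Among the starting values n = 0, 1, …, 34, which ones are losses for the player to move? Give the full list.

0, 1, 2, 6, 11, 12, 16, 17, 21, 22, 26, 27, 31, 32

Compute win/loss labels from the base case upward. A position with no move is L. Any other position is W if it can reach an L in one move, else L.
n=0: no move → L
n=1: no move → L
n=2: no move → L
n=3: can move to 0, which is L ⇒ W
n=4: can move to 1, which is L ⇒ W
n=5: can move to 2, which is L ⇒ W
n=6: the only move is to 3(W), a W ⇒ L
n=7: can move to 0, which is L ⇒ W
n=8: can move to 1, which is L ⇒ W
n=9: can move to 6, which is L ⇒ W
n=10: can move to 2, which is L ⇒ W
n=11: moves to 8(W), 4(W), 3(W); every one is W ⇒ L
n=12: moves to 9(W), 5(W), 4(W); every one is W ⇒ L
n=13: can move to 6, which is L ⇒ W
n=14: can move to 11, which is L ⇒ W
n=15: can move to 12, which is L ⇒ W
n=16: moves to 13(W), 9(W), 8(W); every one is W ⇒ L
n=17: moves to 14(W), 10(W), 9(W); every one is W ⇒ L
n=18: can move to 11, which is L ⇒ W
n=19: can move to 16, which is L ⇒ W
n=20: can move to 17, which is L ⇒ W
n=21: moves to 18(W), 14(W), 13(W); every one is W ⇒ L
n=22: moves to 19(W), 15(W), 14(W); every one is W ⇒ L
n=23: can move to 16, which is L ⇒ W
n=24: can move to 21, which is L ⇒ W
n=25: can move to 22, which is L ⇒ W
n=26: moves to 23(W), 19(W), 18(W); every one is W ⇒ L
n=27: moves to 24(W), 20(W), 19(W); every one is W ⇒ L
n=28: can move to 21, which is L ⇒ W
n=29: can move to 26, which is L ⇒ W
n=30: can move to 27, which is L ⇒ W
n=31: moves to 28(W), 24(W), 23(W); every one is W ⇒ L
n=32: moves to 29(W), 25(W), 24(W); every one is W ⇒ L
n=33: can move to 26, which is L ⇒ W
n=34: can move to 31, which is L ⇒ W
The losing starting values of n are exactly the entries labelled L in this table (14 of them).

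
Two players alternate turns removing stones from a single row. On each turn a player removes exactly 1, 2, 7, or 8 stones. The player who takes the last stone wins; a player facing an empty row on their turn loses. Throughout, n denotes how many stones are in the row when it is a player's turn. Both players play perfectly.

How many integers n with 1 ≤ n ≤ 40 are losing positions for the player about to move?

Positions with no move are L. A position that does have a move is losing for the player to move precisely when every available move leads to a winning position for the opponent. Fill in the labels:
n=0: no move → L
n=1: →0(L), so W
n=2: →0(L), so W
n=3: →2(W), 1(W) — all W, so L
n=4: →3(L), so W
n=5: →3(L), so W
n=6: →5(W), 4(W) — all W, so L
n=7: →6(L), so W
n=8: →6(L), so W
n=9: →8(W), 7(W), 2(W), 1(W) — all W, so L
n=10: →9(L), so W
n=11: →9(L), so W
n=12: →11(W), 10(W), 5(W), 4(W) — all W, so L
n=13: →12(L), so W
n=14: →12(L), so W
n=15: →14(W), 13(W), 8(W), 7(W) — all W, so L
n=16: →15(L), so W
n=17: →15(L), so W
n=18: →17(W), 16(W), 11(W), 10(W) — all W, so L
n=19: →18(L), so W
n=20: →18(L), so W
n=21: →20(W), 19(W), 14(W), 13(W) — all W, so L
n=22: →21(L), so W
n=23: →21(L), so W
n=24: →23(W), 22(W), 17(W), 16(W) — all W, so L
n=25: →24(L), so W
n=26: →24(L), so W
n=27: →26(W), 25(W), 20(W), 19(W) — all W, so L
n=28: →27(L), so W
n=29: →27(L), so W
n=30: →29(W), 28(W), 23(W), 22(W) — all W, so L
n=31: →30(L), so W
n=32: →30(L), so W
n=33: →32(W), 31(W), 26(W), 25(W) — all W, so L
n=34: →33(L), so W
n=35: →33(L), so W
n=36: →35(W), 34(W), 29(W), 28(W) — all W, so L
n=37: →36(L), so W
n=38: →36(L), so W
n=39: →38(W), 37(W), 32(W), 31(W) — all W, so L
n=40: →39(L), so W
L entries with 1 ≤ n ≤ 40 (n=0 is outside the asked range and is not counted): n = 3, 6, 9, 12, 15, 18, 21, 24, 27, 30, 33, 36, 39; that makes 13.

13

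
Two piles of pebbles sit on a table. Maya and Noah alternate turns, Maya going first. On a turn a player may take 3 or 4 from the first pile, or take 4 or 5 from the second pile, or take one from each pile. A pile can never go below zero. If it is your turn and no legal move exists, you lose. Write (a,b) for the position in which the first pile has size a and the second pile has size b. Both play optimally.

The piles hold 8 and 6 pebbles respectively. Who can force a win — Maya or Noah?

Noah wins.

Use the standard recursion: the mover loses at a terminal position; elsewhere, the mover wins exactly when some move hands the opponent an L position.
No move ever increases a pile, so every position that can arise here has a ≤ 8 and b ≤ 6; it is enough to label the cells with 0 ≤ a ≤ 8 and 0 ≤ b ≤ 6.
Every move lowers a or b (never raises either), so fill the grid row by row in increasing a, and left to right within a row: each cell's successors are then already labelled.
      b=0  b=1  b=2  b=3  b=4  b=5  b=6
a=0:    L    L    L    L    W    W    W
a=1:    L    W    W    W    W    W    L
a=2:    L    W    L    L    W    W    W
a=3:    W    W    W    W    W    L    L
a=4:    W    W    W    W    L    L    W
a=5:    W    L    W    W    L    W    W
a=6:    W    L    W    W    L    W    W
a=7:    L    L    W    L    W    W    W
a=8:    L    W    W    L    W    W    L
Cells with no legal move (terminal, hence L): (0,0), (0,1), (0,2), (0,3), (1,0), (2,0).
The remaining L cells, each justified by listing all of its moves:
(1,6): L (options (1,2)(W), (1,1)(W), (0,5)(W) are all W)
(2,2): L (sole option (1,1)(W) is W)
(2,3): L (sole option (1,2)(W) is W)
(3,5): L (options (0,5)(W), (3,1)(W), (3,0)(W), (2,4)(W) are all W)
(3,6): L (options (0,6)(W), (3,2)(W), (3,1)(W), (2,5)(W) are all W)
(4,4): L (options (1,4)(W), (0,4)(W), (4,0)(W), (3,3)(W) are all W)
(4,5): L (options (1,5)(W), (0,5)(W), (4,1)(W), (4,0)(W), (3,4)(W) are all W)
(5,1): L (options (2,1)(W), (1,1)(W), (4,0)(W) are all W)
(5,4): L (options (2,4)(W), (1,4)(W), (5,0)(W), (4,3)(W) are all W)
(6,1): L (options (3,1)(W), (2,1)(W), (5,0)(W) are all W)
(6,4): L (options (3,4)(W), (2,4)(W), (6,0)(W), (5,3)(W) are all W)
(7,0): L (options (4,0)(W), (3,0)(W) are all W)
(7,1): L (options (4,1)(W), (3,1)(W), (6,0)(W) are all W)
(7,3): L (options (4,3)(W), (3,3)(W), (6,2)(W) are all W)
(8,0): L (options (5,0)(W), (4,0)(W) are all W)
(8,3): L (options (5,3)(W), (4,3)(W), (7,2)(W) are all W)
(8,6): L (options (5,6)(W), (4,6)(W), (8,2)(W), (8,1)(W), (7,5)(W) are all W)
Every other cell has at least one move into one of the L cells above, so it is W.
The starting position (8,6) is L: whatever Maya does, the opponent receives a W position.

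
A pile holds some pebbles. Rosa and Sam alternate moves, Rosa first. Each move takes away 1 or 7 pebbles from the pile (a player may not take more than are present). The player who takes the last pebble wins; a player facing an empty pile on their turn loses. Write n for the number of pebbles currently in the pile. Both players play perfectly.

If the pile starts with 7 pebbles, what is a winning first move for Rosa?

Classify positions by backward induction: terminal positions (no move available) are L. From any other position, the mover wins iff some move reaches an L.
n=0: no move → L
n=1: W (go to 0, an L position)
n=2: L (sole option 1(W) is W)
n=3: W (go to 2, an L position)
n=4: L (sole option 3(W) is W)
n=5: W (go to 4, an L position)
n=6: L (sole option 5(W) is W)
n=7: W (go to 6, an L position)
From 7, the L positions reachable in one move are: 6, 0. Any move reaching one of these is winning.

Remove 1, leaving 6.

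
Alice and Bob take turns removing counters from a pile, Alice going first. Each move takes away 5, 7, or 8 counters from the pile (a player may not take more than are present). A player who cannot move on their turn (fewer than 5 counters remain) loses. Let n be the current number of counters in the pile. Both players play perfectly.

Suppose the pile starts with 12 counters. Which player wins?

Alice wins.

Classify positions by backward induction: terminal positions (no move available) are L. From any other position, the mover wins iff some move reaches an L.
n=0: no move → L
n=1: no move → L
n=2: no move → L
n=3: no move → L
n=4: no move → L
n=5: reaches L-position 0 → W
n=6: reaches L-position 1 → W
n=7: reaches L-position 2 → W
n=8: reaches L-position 3 → W
n=9: reaches L-position 4 → W
n=10: reaches L-position 3 → W
n=11: reaches L-position 4 → W
n=12: reaches L-position 4 → W
The starting position 12 is W: Alice should remove 8, leaving 4, handing over an L position.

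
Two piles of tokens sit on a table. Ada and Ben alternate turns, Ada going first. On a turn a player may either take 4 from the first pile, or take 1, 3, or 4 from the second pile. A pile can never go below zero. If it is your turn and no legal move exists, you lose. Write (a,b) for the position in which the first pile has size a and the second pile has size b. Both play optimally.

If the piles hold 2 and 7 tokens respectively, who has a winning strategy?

Classify positions by backward induction: terminal positions (no move available) are L. From any other position, the mover wins iff some move reaches an L.
No move ever increases a pile, so every position that can arise here has a ≤ 2 and b ≤ 7; it is enough to label the cells with 0 ≤ a ≤ 2 and 0 ≤ b ≤ 7.
Every move lowers a or b (never raises either), so fill the grid row by row in increasing a, and left to right within a row: each cell's successors are then already labelled.
      b=0  b=1  b=2  b=3  b=4  b=5  b=6  b=7
a=0:    L    W    L    W    W    W    W    L
a=1:    L    W    L    W    W    W    W    L
a=2:    L    W    L    W    W    W    W    L
Cells with no legal move (terminal, hence L): (0,0), (1,0), (2,0).
The remaining L cells, each justified by listing all of its moves:
(0,2): →(0,1)(W) only, which is W, so L
(0,7): →(0,6)(W), (0,4)(W), (0,3)(W) — all W, so L
(1,2): →(1,1)(W) only, which is W, so L
(1,7): →(1,6)(W), (1,4)(W), (1,3)(W) — all W, so L
(2,2): →(2,1)(W) only, which is W, so L
(2,7): →(2,6)(W), (2,4)(W), (2,3)(W) — all W, so L
Every other cell has at least one move into one of the L cells above, so it is W.
The starting position (2,7) is L: whatever Ada does, the opponent receives a W position.

Ben wins.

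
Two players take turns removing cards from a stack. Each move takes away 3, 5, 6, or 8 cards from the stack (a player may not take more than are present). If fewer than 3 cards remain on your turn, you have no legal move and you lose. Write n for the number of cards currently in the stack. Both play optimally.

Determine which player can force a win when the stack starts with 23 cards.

Compute win/loss labels from the base case upward. A position with no move is L. Any other position is W if it can reach an L in one move, else L.
n=0: no move → L
n=1: no move → L
n=2: no move → L
n=3: reaches L-position 0 → W
n=4: reaches L-position 1 → W
n=5: reaches L-position 2 → W
n=6: reaches L-position 1 → W
n=7: reaches L-position 2 → W
n=8: reaches L-position 2 → W
n=9: reaches L-position 1 → W
n=10: reaches L-position 2 → W
n=11: only reaches 8(W), 6(W), 5(W), 3(W), all W → L
n=12: only reaches 9(W), 7(W), 6(W), 4(W), all W → L
n=13: only reaches 10(W), 8(W), 7(W), 5(W), all W → L
n=14: reaches L-position 11 → W
n=15: reaches L-position 12 → W
n=16: reaches L-position 13 → W
n=17: reaches L-position 12 → W
n=18: reaches L-position 13 → W
n=19: reaches L-position 13 → W
n=20: reaches L-position 12 → W
n=21: reaches L-position 13 → W
n=22: only reaches 19(W), 17(W), 16(W), 14(W), all W → L
n=23: only reaches 20(W), 18(W), 17(W), 15(W), all W → L
Every move from 23 reaches a W position, so the mover loses.

The second player wins.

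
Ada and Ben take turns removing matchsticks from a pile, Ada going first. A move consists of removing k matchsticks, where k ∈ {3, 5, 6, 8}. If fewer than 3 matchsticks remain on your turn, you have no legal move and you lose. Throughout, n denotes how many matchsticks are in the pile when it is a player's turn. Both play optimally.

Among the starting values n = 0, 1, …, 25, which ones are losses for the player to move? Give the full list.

Use the standard recursion: the mover loses at a terminal position; elsewhere, the mover wins exactly when some move hands the opponent an L position.
n=0: no move → L
n=1: no move → L
n=2: no move → L
n=3: W (go to 0, an L position)
n=4: W (go to 1, an L position)
n=5: W (go to 2, an L position)
n=6: W (go to 1, an L position)
n=7: W (go to 2, an L position)
n=8: W (go to 2, an L position)
n=9: W (go to 1, an L position)
n=10: W (go to 2, an L position)
n=11: L (options 8(W), 6(W), 5(W), 3(W) are all W)
n=12: L (options 9(W), 7(W), 6(W), 4(W) are all W)
n=13: L (options 10(W), 8(W), 7(W), 5(W) are all W)
n=14: W (go to 11, an L position)
n=15: W (go to 12, an L position)
n=16: W (go to 13, an L position)
n=17: W (go to 12, an L position)
n=18: W (go to 13, an L position)
n=19: W (go to 13, an L position)
n=20: W (go to 12, an L position)
n=21: W (go to 13, an L position)
n=22: L (options 19(W), 17(W), 16(W), 14(W) are all W)
n=23: L (options 20(W), 18(W), 17(W), 15(W) are all W)
n=24: L (options 21(W), 19(W), 18(W), 16(W) are all W)
n=25: W (go to 22, an L position)
Reading off the rows marked L gives the requested list; there are 9 such values of n.

0, 1, 2, 11, 12, 13, 22, 23, 24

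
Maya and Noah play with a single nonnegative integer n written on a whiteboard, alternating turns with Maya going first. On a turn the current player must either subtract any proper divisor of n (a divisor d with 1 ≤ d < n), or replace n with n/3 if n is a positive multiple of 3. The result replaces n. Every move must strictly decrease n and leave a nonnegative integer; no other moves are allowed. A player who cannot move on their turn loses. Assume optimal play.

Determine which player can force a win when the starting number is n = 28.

Use the standard recursion: the mover loses at a terminal position; elsewhere, the mover wins exactly when some move hands the opponent an L position.
n=0: no move → L
n=1: no move → L
n=2: W (go to 1, an L position)
n=3: W (go to 1, an L position)
n=4: L (options 2(W), 3(W) are all W)
n=5: W (go to 4, an L position)
n=6: W (go to 4, an L position)
n=7: L (sole option 6(W) is W)
n=8: W (go to 4, an L position)
n=9: L (options 3(W), 6(W), 8(W) are all W)
n=10: W (go to 9, an L position)
n=11: L (sole option 10(W) is W)
n=12: W (go to 4, an L position)
n=13: L (sole option 12(W) is W)
n=14: W (go to 7, an L position)
n=15: L (options 5(W), 10(W), 12(W), 14(W) are all W)
n=16: W (go to 15, an L position)
n=17: L (sole option 16(W) is W)
n=18: W (go to 9, an L position)
n=19: L (sole option 18(W) is W)
n=20: W (go to 15, an L position)
n=21: W (go to 7, an L position)
n=22: W (go to 11, an L position)
n=23: L (sole option 22(W) is W)
n=24: W (go to 23, an L position)
n=25: L (options 20(W), 24(W) are all W)
n=26: W (go to 13, an L position)
n=27: W (go to 9, an L position)
n=28: L (options 14(W), 21(W), 24(W), 26(W), 27(W) are all W)
Every move from 28 reaches a W position, so the mover loses.

Noah wins.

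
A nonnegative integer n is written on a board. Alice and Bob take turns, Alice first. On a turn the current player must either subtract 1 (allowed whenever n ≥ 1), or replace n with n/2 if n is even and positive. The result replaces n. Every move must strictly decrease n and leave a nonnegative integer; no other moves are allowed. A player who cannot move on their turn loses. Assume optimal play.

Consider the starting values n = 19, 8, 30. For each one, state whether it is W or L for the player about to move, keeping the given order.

Build the W/L table. Terminal = L. A non-terminal position is W if it has a move to some L; otherwise it is L.
n=0: no move → L
n=1: W (go to 0, an L position)
n=2: L (sole option 1(W) is W)
n=3: W (go to 2, an L position)
n=4: W (go to 2, an L position)
n=5: L (sole option 4(W) is W)
n=6: W (go to 5, an L position)
n=7: L (sole option 6(W) is W)
n=8: W (go to 7, an L position)
n=9: L (sole option 8(W) is W)
n=10: W (go to 5, an L position)
n=11: L (sole option 10(W) is W)
n=12: W (go to 11, an L position)
n=13: L (sole option 12(W) is W)
n=14: W (go to 7, an L position)
n=15: L (sole option 14(W) is W)
n=16: W (go to 15, an L position)
n=17: L (sole option 16(W) is W)
n=18: W (go to 9, an L position)
n=19: L (sole option 18(W) is W)
n=20: W (go to 19, an L position)
n=21: L (sole option 20(W) is W)
n=22: W (go to 11, an L position)
n=23: L (sole option 22(W) is W)
n=24: W (go to 23, an L position)
n=25: L (sole option 24(W) is W)
n=26: W (go to 13, an L position)
n=27: L (sole option 26(W) is W)
n=28: W (go to 27, an L position)
n=29: L (sole option 28(W) is W)
n=30: W (go to 15, an L position)

19: L, 8: W, 30: W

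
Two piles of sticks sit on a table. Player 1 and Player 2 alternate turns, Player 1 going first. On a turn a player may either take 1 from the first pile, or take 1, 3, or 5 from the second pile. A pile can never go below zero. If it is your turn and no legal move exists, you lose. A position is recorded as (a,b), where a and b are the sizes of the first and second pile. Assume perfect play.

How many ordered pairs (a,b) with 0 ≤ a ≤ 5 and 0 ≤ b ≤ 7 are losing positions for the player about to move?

Classify positions by backward induction: terminal positions (no move available) are L. From any other position, the mover wins iff some move reaches an L.
Every move lowers a or b (never raises either), so fill the grid row by row in increasing a, and left to right within a row: each cell's successors are then already labelled.
      b=0  b=1  b=2  b=3  b=4  b=5  b=6  b=7
a=0:    L    W    L    W    L    W    L    W
a=1:    W    L    W    L    W    L    W    L
a=2:    L    W    L    W    L    W    L    W
a=3:    W    L    W    L    W    L    W    L
a=4:    L    W    L    W    L    W    L    W
a=5:    W    L    W    L    W    L    W    L
Cells with no legal move (terminal, hence L): (0,0).
The remaining L cells, each justified by listing all of its moves:
(0,2): the only move is to (0,1)(W), a W ⇒ L
(0,4): moves to (0,3)(W), (0,1)(W); every one is W ⇒ L
(0,6): moves to (0,5)(W), (0,3)(W), (0,1)(W); every one is W ⇒ L
(1,1): moves to (0,1)(W), (1,0)(W); every one is W ⇒ L
(1,3): moves to (0,3)(W), (1,2)(W), (1,0)(W); every one is W ⇒ L
(1,5): moves to (0,5)(W), (1,4)(W), (1,2)(W), (1,0)(W); every one is W ⇒ L
(1,7): moves to (0,7)(W), (1,6)(W), (1,4)(W), (1,2)(W); every one is W ⇒ L
(2,0): the only move is to (1,0)(W), a W ⇒ L
(2,2): moves to (1,2)(W), (2,1)(W); every one is W ⇒ L
(2,4): moves to (1,4)(W), (2,3)(W), (2,1)(W); every one is W ⇒ L
(2,6): moves to (1,6)(W), (2,5)(W), (2,3)(W), (2,1)(W); every one is W ⇒ L
(3,1): moves to (2,1)(W), (3,0)(W); every one is W ⇒ L
(3,3): moves to (2,3)(W), (3,2)(W), (3,0)(W); every one is W ⇒ L
(3,5): moves to (2,5)(W), (3,4)(W), (3,2)(W), (3,0)(W); every one is W ⇒ L
(3,7): moves to (2,7)(W), (3,6)(W), (3,4)(W), (3,2)(W); every one is W ⇒ L
(4,0): the only move is to (3,0)(W), a W ⇒ L
(4,2): moves to (3,2)(W), (4,1)(W); every one is W ⇒ L
(4,4): moves to (3,4)(W), (4,3)(W), (4,1)(W); every one is W ⇒ L
(4,6): moves to (3,6)(W), (4,5)(W), (4,3)(W), (4,1)(W); every one is W ⇒ L
(5,1): moves to (4,1)(W), (5,0)(W); every one is W ⇒ L
(5,3): moves to (4,3)(W), (5,2)(W), (5,0)(W); every one is W ⇒ L
(5,5): moves to (4,5)(W), (5,4)(W), (5,2)(W), (5,0)(W); every one is W ⇒ L
(5,7): moves to (4,7)(W), (5,6)(W), (5,4)(W), (5,2)(W); every one is W ⇒ L
Every other cell has at least one move into one of the L cells above, so it is W.
L cells per row: a=0: 4, a=1: 4, a=2: 4, a=3: 4, a=4: 4, a=5: 4; total 24.

24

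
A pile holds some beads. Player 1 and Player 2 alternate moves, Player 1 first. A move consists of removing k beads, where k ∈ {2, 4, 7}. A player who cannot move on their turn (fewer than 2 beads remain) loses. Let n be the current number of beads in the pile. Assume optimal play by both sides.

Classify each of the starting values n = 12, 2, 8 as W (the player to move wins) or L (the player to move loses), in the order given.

12: L, 2: W, 8: W

Compute win/loss labels from the base case upward. A position with no move is L. Any other position is W if it can reach an L in one move, else L.
n=0: no move → L
n=1: no move → L
n=2: W (go to 0, an L position)
n=3: W (go to 1, an L position)
n=4: W (go to 0, an L position)
n=5: W (go to 1, an L position)
n=6: L (options 4(W), 2(W) are all W)
n=7: W (go to 0, an L position)
n=8: W (go to 6, an L position)
n=9: L (options 7(W), 5(W), 2(W) are all W)
n=10: W (go to 6, an L position)
n=11: W (go to 9, an L position)
n=12: L (options 10(W), 8(W), 5(W) are all W)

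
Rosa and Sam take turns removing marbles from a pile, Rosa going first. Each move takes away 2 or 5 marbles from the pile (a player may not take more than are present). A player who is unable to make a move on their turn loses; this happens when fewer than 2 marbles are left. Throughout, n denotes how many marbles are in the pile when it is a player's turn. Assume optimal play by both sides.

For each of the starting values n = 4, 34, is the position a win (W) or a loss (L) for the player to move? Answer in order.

Use the standard recursion: the mover loses at a terminal position; elsewhere, the mover wins exactly when some move hands the opponent an L position.
n=0: no move → L
n=1: no move → L
n=2: can move to 0, which is L ⇒ W
n=3: can move to 1, which is L ⇒ W
n=4: the only move is to 2(W), a W ⇒ L
n=5: can move to 0, which is L ⇒ W
n=6: can move to 4, which is L ⇒ W
n=7: moves to 5(W), 2(W); every one is W ⇒ L
n=8: moves to 6(W), 3(W); every one is W ⇒ L
n=9: can move to 7, which is L ⇒ W
n=10: can move to 8, which is L ⇒ W
n=11: moves to 9(W), 6(W); every one is W ⇒ L
n=12: can move to 7, which is L ⇒ W
n=13: can move to 11, which is L ⇒ W
n=14: moves to 12(W), 9(W); every one is W ⇒ L
n=15: moves to 13(W), 10(W); every one is W ⇒ L
n=16: can move to 14, which is L ⇒ W
n=17: can move to 15, which is L ⇒ W
n=18: moves to 16(W), 13(W); every one is W ⇒ L
n=19: can move to 14, which is L ⇒ W
n=20: can move to 18, which is L ⇒ W
n=21: moves to 19(W), 16(W); every one is W ⇒ L
n=22: moves to 20(W), 17(W); every one is W ⇒ L
n=23: can move to 21, which is L ⇒ W
n=24: can move to 22, which is L ⇒ W
n=25: moves to 23(W), 20(W); every one is W ⇒ L
n=26: can move to 21, which is L ⇒ W
n=27: can move to 25, which is L ⇒ W
n=28: moves to 26(W), 23(W); every one is W ⇒ L
n=29: moves to 27(W), 24(W); every one is W ⇒ L
n=30: can move to 28, which is L ⇒ W
n=31: can move to 29, which is L ⇒ W
n=32: moves to 30(W), 27(W); every one is W ⇒ L
n=33: can move to 28, which is L ⇒ W
n=34: can move to 32, which is L ⇒ W

4: L, 34: W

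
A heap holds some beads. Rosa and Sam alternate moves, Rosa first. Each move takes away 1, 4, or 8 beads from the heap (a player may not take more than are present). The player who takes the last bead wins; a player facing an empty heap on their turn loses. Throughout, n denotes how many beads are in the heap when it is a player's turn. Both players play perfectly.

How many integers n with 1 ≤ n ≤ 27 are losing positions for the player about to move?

Classify positions by backward induction: terminal positions (no move available) are L. From any other position, the mover wins iff some move reaches an L.
n=0: no move → L
n=1: →0(L), so W
n=2: →1(W) only, which is W, so L
n=3: →2(L), so W
n=4: →0(L), so W
n=5: →4(W), 1(W) — all W, so L
n=6: →5(L), so W
n=7: →6(W), 3(W) — all W, so L
n=8: →7(L), so W
n=9: →5(L), so W
n=10: →2(L), so W
n=11: →7(L), so W
n=12: →11(W), 8(W), 4(W) — all W, so L
n=13: →12(L), so W
n=14: →13(W), 10(W), 6(W) — all W, so L
n=15: →14(L), so W
n=16: →12(L), so W
n=17: →16(W), 13(W), 9(W) — all W, so L
n=18: →17(L), so W
n=19: →18(W), 15(W), 11(W) — all W, so L
n=20: →19(L), so W
n=21: →17(L), so W
n=22: →14(L), so W
n=23: →19(L), so W
n=24: →23(W), 20(W), 16(W) — all W, so L
n=25: →24(L), so W
n=26: →25(W), 22(W), 18(W) — all W, so L
n=27: →26(L), so W
L entries with 1 ≤ n ≤ 27 (n=0 is outside the asked range and is not counted): n = 2, 5, 7, 12, 14, 17, 19, 24, 26; that makes 9.

9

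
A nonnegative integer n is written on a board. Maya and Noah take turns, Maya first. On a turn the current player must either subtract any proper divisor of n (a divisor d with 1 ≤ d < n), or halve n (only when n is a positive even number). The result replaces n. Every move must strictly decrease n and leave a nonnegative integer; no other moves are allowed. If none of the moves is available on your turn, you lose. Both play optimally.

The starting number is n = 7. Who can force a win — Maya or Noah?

Compute win/loss labels from the base case upward. A position with no move is L. Any other position is W if it can reach an L in one move, else L.
n=0: no move → L
n=1: no move → L
n=2: reaches L-position 1 → W
n=3: only reaches 2(W), which is W → L
n=4: reaches L-position 3 → W
n=5: only reaches 4(W), which is W → L
n=6: reaches L-position 3 → W
n=7: only reaches 6(W), which is W → L
Every move from 7 reaches a W position, so the mover loses.

Noah wins.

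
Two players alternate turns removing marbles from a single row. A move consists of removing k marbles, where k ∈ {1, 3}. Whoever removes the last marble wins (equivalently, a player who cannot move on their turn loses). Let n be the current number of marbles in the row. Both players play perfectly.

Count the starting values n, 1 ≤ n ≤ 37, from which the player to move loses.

18

Work bottom-up. With no move the player to move loses. Otherwise the position is W if at least one move leads to an L position for the opponent, and L if every move leads to a W.
n=0: no move → L
n=1: reaches L-position 0 → W
n=2: only reaches 1(W), which is W → L
n=3: reaches L-position 2 → W
n=4: only reaches 3(W), 1(W), all W → L
n=5: reaches L-position 4 → W
n=6: only reaches 5(W), 3(W), all W → L
n=7: reaches L-position 6 → W
n=8: only reaches 7(W), 5(W), all W → L
n=9: reaches L-position 8 → W
n=10: only reaches 9(W), 7(W), all W → L
n=11: reaches L-position 10 → W
n=12: only reaches 11(W), 9(W), all W → L
n=13: reaches L-position 12 → W
n=14: only reaches 13(W), 11(W), all W → L
n=15: reaches L-position 14 → W
n=16: only reaches 15(W), 13(W), all W → L
n=17: reaches L-position 16 → W
n=18: only reaches 17(W), 15(W), all W → L
n=19: reaches L-position 18 → W
n=20: only reaches 19(W), 17(W), all W → L
n=21: reaches L-position 20 → W
n=22: only reaches 21(W), 19(W), all W → L
n=23: reaches L-position 22 → W
n=24: only reaches 23(W), 21(W), all W → L
n=25: reaches L-position 24 → W
n=26: only reaches 25(W), 23(W), all W → L
n=27: reaches L-position 26 → W
n=28: only reaches 27(W), 25(W), all W → L
n=29: reaches L-position 28 → W
n=30: only reaches 29(W), 27(W), all W → L
n=31: reaches L-position 30 → W
n=32: only reaches 31(W), 29(W), all W → L
n=33: reaches L-position 32 → W
n=34: only reaches 33(W), 31(W), all W → L
n=35: reaches L-position 34 → W
n=36: only reaches 35(W), 33(W), all W → L
n=37: reaches L-position 36 → W
L entries with 1 ≤ n ≤ 37 (n=0 is outside the asked range and is not counted): n = 2, 4, 6, 8, 10, 12, 14, 16, 18, 20, 22, 24, 26, 28, 30, 32, 34, 36; that makes 18.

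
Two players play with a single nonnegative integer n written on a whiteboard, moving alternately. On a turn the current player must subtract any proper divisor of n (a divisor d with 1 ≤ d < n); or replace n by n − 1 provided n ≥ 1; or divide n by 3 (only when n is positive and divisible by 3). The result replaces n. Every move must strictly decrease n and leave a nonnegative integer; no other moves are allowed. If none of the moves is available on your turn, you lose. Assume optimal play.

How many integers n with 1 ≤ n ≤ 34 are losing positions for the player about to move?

13

Build the W/L table. Terminal = L. A non-terminal position is W if it has a move to some L; otherwise it is L.
n=0: no move → L
n=1: W (go to 0, an L position)
n=2: L (sole option 1(W) is W)
n=3: W (go to 2, an L position)
n=4: W (go to 2, an L position)
n=5: L (sole option 4(W) is W)
n=6: W (go to 2, an L position)
n=7: L (sole option 6(W) is W)
n=8: W (go to 7, an L position)
n=9: L (options 3(W), 6(W), 8(W) are all W)
n=10: W (go to 5, an L position)
n=11: L (sole option 10(W) is W)
n=12: W (go to 9, an L position)
n=13: L (sole option 12(W) is W)
n=14: W (go to 7, an L position)
n=15: W (go to 5, an L position)
n=16: L (options 8(W), 12(W), 14(W), 15(W) are all W)
n=17: W (go to 16, an L position)
n=18: W (go to 9, an L position)
n=19: L (sole option 18(W) is W)
n=20: W (go to 16, an L position)
n=21: W (go to 7, an L position)
n=22: W (go to 11, an L position)
n=23: L (sole option 22(W) is W)
n=24: W (go to 16, an L position)
n=25: L (options 20(W), 24(W) are all W)
n=26: W (go to 13, an L position)
n=27: W (go to 9, an L position)
n=28: L (options 14(W), 21(W), 24(W), 26(W), 27(W) are all W)
n=29: W (go to 28, an L position)
n=30: W (go to 25, an L position)
n=31: L (sole option 30(W) is W)
n=32: W (go to 16, an L position)
n=33: W (go to 11, an L position)
n=34: L (options 17(W), 32(W), 33(W) are all W)
L entries with 1 ≤ n ≤ 34 (n=0 is outside the asked range and is not counted): n = 2, 5, 7, 9, 11, 13, 16, 19, 23, 25, 28, 31, 34; that makes 13.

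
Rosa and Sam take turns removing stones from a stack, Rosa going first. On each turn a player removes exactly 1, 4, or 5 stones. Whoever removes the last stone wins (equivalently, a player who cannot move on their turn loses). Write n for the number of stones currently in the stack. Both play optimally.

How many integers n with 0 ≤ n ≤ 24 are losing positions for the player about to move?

Positions with no move are L. A position that does have a move is losing for the player to move precisely when every available move leads to a winning position for the opponent. Fill in the labels:
n=0: no move → L
n=1: can move to 0, which is L ⇒ W
n=2: the only move is to 1(W), a W ⇒ L
n=3: can move to 2, which is L ⇒ W
n=4: can move to 0, which is L ⇒ W
n=5: can move to 0, which is L ⇒ W
n=6: can move to 2, which is L ⇒ W
n=7: can move to 2, which is L ⇒ W
n=8: moves to 7(W), 4(W), 3(W); every one is W ⇒ L
n=9: can move to 8, which is L ⇒ W
n=10: moves to 9(W), 6(W), 5(W); every one is W ⇒ L
n=11: can move to 10, which is L ⇒ W
n=12: can move to 8, which is L ⇒ W
n=13: can move to 8, which is L ⇒ W
n=14: can move to 10, which is L ⇒ W
n=15: can move to 10, which is L ⇒ W
n=16: moves to 15(W), 12(W), 11(W); every one is W ⇒ L
n=17: can move to 16, which is L ⇒ W
n=18: moves to 17(W), 14(W), 13(W); every one is W ⇒ L
n=19: can move to 18, which is L ⇒ W
n=20: can move to 16, which is L ⇒ W
n=21: can move to 16, which is L ⇒ W
n=22: can move to 18, which is L ⇒ W
n=23: can move to 18, which is L ⇒ W
n=24: moves to 23(W), 20(W), 19(W); every one is W ⇒ L
L entries with 0 ≤ n ≤ 24: n = 0, 2, 8, 10, 16, 18, 24; that makes 7.

7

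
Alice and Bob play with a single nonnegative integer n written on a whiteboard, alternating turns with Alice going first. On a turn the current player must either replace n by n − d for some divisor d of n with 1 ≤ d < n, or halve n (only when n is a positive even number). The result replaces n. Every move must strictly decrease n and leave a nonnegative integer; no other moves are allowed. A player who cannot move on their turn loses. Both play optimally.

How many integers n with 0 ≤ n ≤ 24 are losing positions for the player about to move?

Compute win/loss labels from the base case upward. A position with no move is L. Any other position is W if it can reach an L in one move, else L.
n=0: no move → L
n=1: no move → L
n=2: can move to 1, which is L ⇒ W
n=3: the only move is to 2(W), a W ⇒ L
n=4: can move to 3, which is L ⇒ W
n=5: the only move is to 4(W), a W ⇒ L
n=6: can move to 3, which is L ⇒ W
n=7: the only move is to 6(W), a W ⇒ L
n=8: can move to 7, which is L ⇒ W
n=9: moves to 6(W), 8(W); every one is W ⇒ L
n=10: can move to 5, which is L ⇒ W
n=11: the only move is to 10(W), a W ⇒ L
n=12: can move to 9, which is L ⇒ W
n=13: the only move is to 12(W), a W ⇒ L
n=14: can move to 7, which is L ⇒ W
n=15: moves to 10(W), 12(W), 14(W); every one is W ⇒ L
n=16: can move to 15, which is L ⇒ W
n=17: the only move is to 16(W), a W ⇒ L
n=18: can move to 9, which is L ⇒ W
n=19: the only move is to 18(W), a W ⇒ L
n=20: can move to 15, which is L ⇒ W
n=21: moves to 14(W), 18(W), 20(W); every one is W ⇒ L
n=22: can move to 11, which is L ⇒ W
n=23: the only move is to 22(W), a W ⇒ L
n=24: can move to 21, which is L ⇒ W
L entries with 0 ≤ n ≤ 24: n = 0, 1, 3, 5, 7, 9, 11, 13, 15, 17, 19, 21, 23; that makes 13.

13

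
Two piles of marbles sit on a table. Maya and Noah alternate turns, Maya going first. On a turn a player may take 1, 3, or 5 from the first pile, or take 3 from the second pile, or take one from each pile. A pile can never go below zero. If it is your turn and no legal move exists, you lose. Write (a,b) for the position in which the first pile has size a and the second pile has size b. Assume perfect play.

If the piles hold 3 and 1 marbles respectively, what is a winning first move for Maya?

Move to (2,1).

Build the W/L table. Terminal = L. A non-terminal position is W if it has a move to some L; otherwise it is L.
No move ever increases a pile, so every position that can arise here has a ≤ 3 and b ≤ 1; it is enough to label the cells with 0 ≤ a ≤ 3 and 0 ≤ b ≤ 1.
Every move lowers a or b (never raises either), so fill the grid row by row in increasing a, and left to right within a row: each cell's successors are then already labelled.
      b=0  b=1
a=0:    L    L
a=1:    W    W
a=2:    L    L
a=3:    W    W
Cells with no legal move (terminal, hence L): (0,0), (0,1).
The remaining L cells, each justified by listing all of its moves:
(2,0): →(1,0)(W) only, which is W, so L
(2,1): →(1,1)(W), (1,0)(W) — all W, so L
Every other cell has at least one move into one of the L cells above, so it is W.
From (3,1), the L positions reachable in one move are: (2,1), (0,1), (2,0). Any move reaching one of these is winning.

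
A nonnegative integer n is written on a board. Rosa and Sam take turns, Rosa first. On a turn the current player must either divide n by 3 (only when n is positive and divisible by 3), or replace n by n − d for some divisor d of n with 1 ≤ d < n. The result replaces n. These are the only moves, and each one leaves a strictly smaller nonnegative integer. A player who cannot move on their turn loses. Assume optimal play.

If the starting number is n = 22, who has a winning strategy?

Rosa wins.

Compute win/loss labels from the base case upward. A position with no move is L. Any other position is W if it can reach an L in one move, else L.
n=0: no move → L
n=1: no move → L
n=2: reaches L-position 1 → W
n=3: reaches L-position 1 → W
n=4: only reaches 2(W), 3(W), all W → L
n=5: reaches L-position 4 → W
n=6: reaches L-position 4 → W
n=7: only reaches 6(W), which is W → L
n=8: reaches L-position 4 → W
n=9: only reaches 3(W), 6(W), 8(W), all W → L
n=10: reaches L-position 9 → W
n=11: only reaches 10(W), which is W → L
n=12: reaches L-position 4 → W
n=13: only reaches 12(W), which is W → L
n=14: reaches L-position 7 → W
n=15: only reaches 5(W), 10(W), 12(W), 14(W), all W → L
n=16: reaches L-position 15 → W
n=17: only reaches 16(W), which is W → L
n=18: reaches L-position 9 → W
n=19: only reaches 18(W), which is W → L
n=20: reaches L-position 15 → W
n=21: reaches L-position 7 → W
n=22: reaches L-position 11 → W
From 22 Rosa can move to 11, reaching an L position.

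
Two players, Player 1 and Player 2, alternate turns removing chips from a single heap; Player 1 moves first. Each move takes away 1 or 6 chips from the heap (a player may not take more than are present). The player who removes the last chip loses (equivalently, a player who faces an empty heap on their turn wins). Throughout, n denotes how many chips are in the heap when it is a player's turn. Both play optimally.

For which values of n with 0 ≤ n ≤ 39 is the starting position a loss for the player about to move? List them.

Classify positions by backward induction: terminal positions (no move available) are W. From any other position, the mover wins iff some move reaches an L.
n=0: no move; the opponent has just taken the last chip and therefore loses → W
n=1: the only move is to 0(W), a W ⇒ L
n=2: can move to 1, which is L ⇒ W
n=3: the only move is to 2(W), a W ⇒ L
n=4: can move to 3, which is L ⇒ W
n=5: the only move is to 4(W), a W ⇒ L
n=6: can move to 5, which is L ⇒ W
n=7: can move to 1, which is L ⇒ W
n=8: moves to 7(W), 2(W); every one is W ⇒ L
n=9: can move to 8, which is L ⇒ W
n=10: moves to 9(W), 4(W); every one is W ⇒ L
n=11: can move to 10, which is L ⇒ W
n=12: moves to 11(W), 6(W); every one is W ⇒ L
n=13: can move to 12, which is L ⇒ W
n=14: can move to 8, which is L ⇒ W
n=15: moves to 14(W), 9(W); every one is W ⇒ L
n=16: can move to 15, which is L ⇒ W
n=17: moves to 16(W), 11(W); every one is W ⇒ L
n=18: can move to 17, which is L ⇒ W
n=19: moves to 18(W), 13(W); every one is W ⇒ L
n=20: can move to 19, which is L ⇒ W
n=21: can move to 15, which is L ⇒ W
n=22: moves to 21(W), 16(W); every one is W ⇒ L
n=23: can move to 22, which is L ⇒ W
n=24: moves to 23(W), 18(W); every one is W ⇒ L
n=25: can move to 24, which is L ⇒ W
n=26: moves to 25(W), 20(W); every one is W ⇒ L
n=27: can move to 26, which is L ⇒ W
n=28: can move to 22, which is L ⇒ W
n=29: moves to 28(W), 23(W); every one is W ⇒ L
n=30: can move to 29, which is L ⇒ W
n=31: moves to 30(W), 25(W); every one is W ⇒ L
n=32: can move to 31, which is L ⇒ W
n=33: moves to 32(W), 27(W); every one is W ⇒ L
n=34: can move to 33, which is L ⇒ W
n=35: can move to 29, which is L ⇒ W
n=36: moves to 35(W), 30(W); every one is W ⇒ L
n=37: can move to 36, which is L ⇒ W
n=38: moves to 37(W), 32(W); every one is W ⇒ L
n=39: can move to 38, which is L ⇒ W
The losing starting values of n are exactly the entries labelled L in this table (17 of them).

1, 3, 5, 8, 10, 12, 15, 17, 19, 22, 24, 26, 29, 31, 33, 36, 38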